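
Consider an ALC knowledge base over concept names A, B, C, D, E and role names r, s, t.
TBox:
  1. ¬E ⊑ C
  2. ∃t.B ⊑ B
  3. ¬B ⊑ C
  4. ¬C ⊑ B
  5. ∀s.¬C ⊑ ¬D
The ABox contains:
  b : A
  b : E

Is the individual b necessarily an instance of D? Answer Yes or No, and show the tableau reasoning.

No

1. b : D?  L(b) = {A, E} ∪ {¬D}
   open: L(b) ⊇ {A, B, E, ¬D} — b ∉ D possible
2. Hence b : D: not entailed.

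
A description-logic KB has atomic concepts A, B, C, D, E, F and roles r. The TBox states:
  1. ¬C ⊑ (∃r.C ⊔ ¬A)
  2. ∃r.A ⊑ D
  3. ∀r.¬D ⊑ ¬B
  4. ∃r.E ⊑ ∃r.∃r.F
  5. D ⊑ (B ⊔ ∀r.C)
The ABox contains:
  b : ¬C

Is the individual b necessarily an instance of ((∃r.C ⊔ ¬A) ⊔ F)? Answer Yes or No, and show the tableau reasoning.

Yes

1. b : ((∃r.C ⊔ ¬A) ⊔ F)?  L(b) = {¬C} ∪ {((∀r.¬C ⊓ A) ⊓ ¬F)}
   clash {A, ¬A} at b — b ∈ ((∃r.C ⊔ ¬A) ⊔ F)
2. Hence b : ((∃r.C ⊔ ¬A) ⊔ F): entailed.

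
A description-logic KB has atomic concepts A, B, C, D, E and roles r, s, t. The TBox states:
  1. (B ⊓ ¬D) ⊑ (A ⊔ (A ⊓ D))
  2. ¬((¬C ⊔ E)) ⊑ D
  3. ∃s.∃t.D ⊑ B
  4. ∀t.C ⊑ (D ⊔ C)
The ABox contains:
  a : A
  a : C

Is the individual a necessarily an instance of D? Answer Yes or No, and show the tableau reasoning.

No

1. a : D?  L(a) = {A, C} ∪ {¬D}
   open: L(a) ⊇ {A, C, E, ¬B, ¬D, …} (+ ∃-successors) — a ∉ D possible
2. Hence a : D: not entailed.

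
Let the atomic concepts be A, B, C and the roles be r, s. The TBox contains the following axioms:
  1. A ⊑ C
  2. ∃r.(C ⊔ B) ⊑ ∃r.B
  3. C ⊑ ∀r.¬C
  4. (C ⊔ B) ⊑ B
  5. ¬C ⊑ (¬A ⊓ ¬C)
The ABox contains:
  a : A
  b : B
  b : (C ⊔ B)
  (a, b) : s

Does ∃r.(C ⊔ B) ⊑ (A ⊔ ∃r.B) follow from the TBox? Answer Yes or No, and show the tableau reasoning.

1. ∃r.(C ⊔ B) ⊑ (A ⊔ ∃r.B)  ⇔  (∃r.(C ⊔ B) ⊓ (¬A ⊓ ∀r.¬B)) unsat w.r.t. T
   all branches close; clash {B, ¬B} at an ∃-successor
2. Hence ∃r.(C ⊔ B) ⊑ (A ⊔ ∃r.B): entailed.

Yes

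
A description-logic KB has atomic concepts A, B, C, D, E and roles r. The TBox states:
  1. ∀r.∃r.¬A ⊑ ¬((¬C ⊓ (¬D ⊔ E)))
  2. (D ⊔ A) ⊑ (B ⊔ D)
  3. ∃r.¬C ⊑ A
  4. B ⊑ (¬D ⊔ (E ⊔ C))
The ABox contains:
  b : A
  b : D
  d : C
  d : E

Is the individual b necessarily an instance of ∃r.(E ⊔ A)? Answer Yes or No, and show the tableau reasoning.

No

1. b : ∃r.(E ⊔ A)?  L(b) = {A, D} ∪ {∀r.(¬E ⊓ ¬A)}
   open: L(b) ⊇ {A, D, ¬B, ∀r.(¬E ⊓ ¬A), ∃r.∀r.A} (+ ∃-successors) — b ∉ ∃r.(E ⊔ A) possible
2. Hence b : ∃r.(E ⊔ A): not entailed.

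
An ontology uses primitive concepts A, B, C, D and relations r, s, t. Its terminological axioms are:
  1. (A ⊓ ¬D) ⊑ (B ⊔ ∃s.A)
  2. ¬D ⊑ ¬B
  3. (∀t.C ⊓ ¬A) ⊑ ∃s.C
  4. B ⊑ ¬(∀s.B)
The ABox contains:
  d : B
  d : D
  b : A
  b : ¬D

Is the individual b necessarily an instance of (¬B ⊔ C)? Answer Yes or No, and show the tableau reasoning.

Yes

1. b : (¬B ⊔ C)?  L(b) = {A, ¬D} ∪ {(B ⊓ ¬C)}
   clash {B, ¬B} at b — b ∈ (¬B ⊔ C)
2. Hence b : (¬B ⊔ C): entailed.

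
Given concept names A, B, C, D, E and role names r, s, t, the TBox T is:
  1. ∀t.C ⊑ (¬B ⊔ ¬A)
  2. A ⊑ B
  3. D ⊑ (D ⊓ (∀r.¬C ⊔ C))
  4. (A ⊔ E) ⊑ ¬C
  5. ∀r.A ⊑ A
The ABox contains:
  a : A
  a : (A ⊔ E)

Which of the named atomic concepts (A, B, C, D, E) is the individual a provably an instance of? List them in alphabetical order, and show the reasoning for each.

{A, B}

1. a : A?  L(a) = {A, (A ⊔ E)} ∪ {¬A}
   clash {A, ¬A} at a — a ∈ A
2. a : B?  L(a) = {A, (A ⊔ E)} ∪ {¬B}
   clash {B, ¬B} at a — a ∈ B
3. a : C?  L(a) = {A, (A ⊔ E)} ∪ {¬C}
   apply at a: A⊑B
   open: L(a) ⊇ {A, B, ¬C, ¬D, ∃t.¬C} (+ ∃-successors) — a ∉ C possible
4. a : D?  L(a) = {A, (A ⊔ E)} ∪ {¬D}
   apply at a: A⊑B; (A ⊔ E)⊑¬C
   open: L(a) ⊇ {A, B, ¬C, ¬D, ∃t.¬C} (+ ∃-successors) — a ∉ D possible
5. a : E?  L(a) = {A, (A ⊔ E)} ∪ {¬E}
   apply at a: A⊑B; (A ⊔ E)⊑¬C
   open: L(a) ⊇ {A, B, ¬C, ¬D, ¬E, …} (+ ∃-successors) — a ∉ E possible
6. Entailed for a: {A, B}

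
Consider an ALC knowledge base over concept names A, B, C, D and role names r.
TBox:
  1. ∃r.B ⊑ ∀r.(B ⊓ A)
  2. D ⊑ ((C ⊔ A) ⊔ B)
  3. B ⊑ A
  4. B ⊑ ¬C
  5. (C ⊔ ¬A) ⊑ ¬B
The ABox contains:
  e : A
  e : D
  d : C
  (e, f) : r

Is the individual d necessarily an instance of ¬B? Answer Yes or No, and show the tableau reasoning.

Yes

1. d : ¬B?  L(d) = {C} ∪ {B}
   clash {C, ¬C} at d — d ∈ ¬B
2. Hence d : ¬B: entailed.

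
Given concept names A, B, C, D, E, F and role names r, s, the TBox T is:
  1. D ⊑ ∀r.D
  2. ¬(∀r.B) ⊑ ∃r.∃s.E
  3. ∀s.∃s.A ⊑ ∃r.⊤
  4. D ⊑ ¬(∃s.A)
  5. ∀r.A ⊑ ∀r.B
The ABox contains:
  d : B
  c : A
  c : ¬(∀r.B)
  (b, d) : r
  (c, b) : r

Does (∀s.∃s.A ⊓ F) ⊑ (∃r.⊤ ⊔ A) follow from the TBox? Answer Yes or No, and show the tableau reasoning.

Yes

1. (∀s.∃s.A ⊓ F) ⊑ (∃r.⊤ ⊔ A)  ⇔  ((∀s.∃s.A ⊓ F) ⊓ (∀r.⊥ ⊓ ¬A)) unsat w.r.t. T
   all branches close; clash ⊥ at an ∃-successor
2. Hence (∀s.∃s.A ⊓ F) ⊑ (∃r.⊤ ⊔ A): entailed.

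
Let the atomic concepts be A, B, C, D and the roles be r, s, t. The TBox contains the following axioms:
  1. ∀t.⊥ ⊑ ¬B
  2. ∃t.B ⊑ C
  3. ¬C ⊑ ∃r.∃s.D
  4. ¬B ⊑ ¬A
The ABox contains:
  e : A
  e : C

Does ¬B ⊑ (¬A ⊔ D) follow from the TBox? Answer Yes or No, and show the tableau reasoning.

1. ¬B ⊑ (¬A ⊔ D)  ⇔  (¬B ⊓ (A ⊓ ¬D)) unsat w.r.t. T
   all branches close; clash {A, ¬A} at x₀
2. Hence ¬B ⊑ (¬A ⊔ D): entailed.

Yes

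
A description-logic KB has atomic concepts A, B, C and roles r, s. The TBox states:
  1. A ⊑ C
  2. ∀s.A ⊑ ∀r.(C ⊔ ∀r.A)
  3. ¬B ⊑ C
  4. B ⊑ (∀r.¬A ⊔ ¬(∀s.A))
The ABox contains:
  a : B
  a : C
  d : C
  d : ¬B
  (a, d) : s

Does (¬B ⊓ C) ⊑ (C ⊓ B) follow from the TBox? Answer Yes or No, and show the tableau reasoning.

1. (¬B ⊓ C) ⊑ (C ⊓ B)  ⇔  ((¬B ⊓ C) ⊓ (¬C ⊔ ¬B)) unsat w.r.t. T
   open: L(x₀) ⊇ {C, ¬B, ∃s.¬A} (+ ∃-successors)
2. Hence (¬B ⊓ C) ⊑ (C ⊓ B): not entailed.

No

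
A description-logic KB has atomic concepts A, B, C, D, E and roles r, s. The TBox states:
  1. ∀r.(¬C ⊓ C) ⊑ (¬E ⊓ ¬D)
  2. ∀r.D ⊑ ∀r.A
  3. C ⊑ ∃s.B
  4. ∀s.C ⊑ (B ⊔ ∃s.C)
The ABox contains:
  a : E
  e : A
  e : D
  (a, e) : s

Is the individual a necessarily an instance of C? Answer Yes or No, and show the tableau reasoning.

1. a : C?  L(a) = {E} ∪ {¬C}
   open: L(a) ⊇ {E, ¬C, ∃r.(C ⊔ ¬C), ∃r.¬D, ∃s.¬C} (+ ∃-successors) — a ∉ C possible
2. Hence a : C: not entailed.

No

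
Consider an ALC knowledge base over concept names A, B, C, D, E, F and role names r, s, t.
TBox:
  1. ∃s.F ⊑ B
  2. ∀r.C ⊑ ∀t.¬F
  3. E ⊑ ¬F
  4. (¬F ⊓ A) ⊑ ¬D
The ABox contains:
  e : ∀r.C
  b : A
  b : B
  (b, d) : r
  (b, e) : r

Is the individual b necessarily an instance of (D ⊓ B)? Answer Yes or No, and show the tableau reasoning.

No

1. b : (D ⊓ B)?  L(b) = {A, B} ∪ {(¬D ⊔ ¬B)}
   open: L(b) ⊇ {A, B, ¬D, ¬E, ∃r.¬C} (+ ∃-successors) — b ∉ (D ⊓ B) possible
2. Hence b : (D ⊓ B): not entailed.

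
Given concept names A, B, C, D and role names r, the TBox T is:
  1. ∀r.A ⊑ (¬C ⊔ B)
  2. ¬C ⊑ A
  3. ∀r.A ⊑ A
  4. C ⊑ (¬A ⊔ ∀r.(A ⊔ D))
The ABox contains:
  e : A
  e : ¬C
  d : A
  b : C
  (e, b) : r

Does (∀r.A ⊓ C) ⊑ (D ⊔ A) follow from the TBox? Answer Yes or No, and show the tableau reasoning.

Yes

1. (∀r.A ⊓ C) ⊑ (D ⊔ A)  ⇔  ((∀r.A ⊓ C) ⊓ (¬D ⊓ ¬A)) unsat w.r.t. T
   all branches close; clash {A, ¬A} at x₀
2. Hence (∀r.A ⊓ C) ⊑ (D ⊔ A): entailed.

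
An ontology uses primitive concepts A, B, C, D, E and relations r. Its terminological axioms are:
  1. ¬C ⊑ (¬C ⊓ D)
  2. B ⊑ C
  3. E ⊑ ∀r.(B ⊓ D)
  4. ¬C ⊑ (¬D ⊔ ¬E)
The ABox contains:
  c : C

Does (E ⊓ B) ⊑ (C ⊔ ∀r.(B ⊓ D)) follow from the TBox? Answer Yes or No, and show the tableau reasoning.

Yes

1. (E ⊓ B) ⊑ (C ⊔ ∀r.(B ⊓ D))  ⇔  ((E ⊓ B) ⊓ (¬C ⊓ ∃r.(¬B ⊔ ¬D))) unsat w.r.t. T
   all branches close; clash {C, ¬C} at x₀
2. Hence (E ⊓ B) ⊑ (C ⊔ ∀r.(B ⊓ D)): entailed.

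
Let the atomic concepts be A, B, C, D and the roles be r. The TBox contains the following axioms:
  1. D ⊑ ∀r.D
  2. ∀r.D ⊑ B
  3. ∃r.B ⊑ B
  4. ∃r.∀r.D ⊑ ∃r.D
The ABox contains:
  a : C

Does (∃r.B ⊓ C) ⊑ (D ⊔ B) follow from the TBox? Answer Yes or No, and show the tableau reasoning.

Yes

1. (∃r.B ⊓ C) ⊑ (D ⊔ B)  ⇔  ((∃r.B ⊓ C) ⊓ (¬D ⊓ ¬B)) unsat w.r.t. T
   all branches close; clash {B, ¬B} at x₀
2. Hence (∃r.B ⊓ C) ⊑ (D ⊔ B): entailed.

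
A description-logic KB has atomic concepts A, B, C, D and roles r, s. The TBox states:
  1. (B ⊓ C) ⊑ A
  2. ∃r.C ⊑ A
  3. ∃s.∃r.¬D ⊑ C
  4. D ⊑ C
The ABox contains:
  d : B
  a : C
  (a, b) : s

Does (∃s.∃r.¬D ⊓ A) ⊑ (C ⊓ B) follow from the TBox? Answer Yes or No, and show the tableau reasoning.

1. (∃s.∃r.¬D ⊓ A) ⊑ (C ⊓ B)  ⇔  ((∃s.∃r.¬D ⊓ A) ⊓ (¬C ⊔ ¬B)) unsat w.r.t. T
   apply at x₀: ∃s.∃r.¬D⊑C
   open: L(x₀) ⊇ {A, C, ¬B, ¬D, ∃s.∃r.¬D} (+ ∃-successors)
2. Hence (∃s.∃r.¬D ⊓ A) ⊑ (C ⊓ B): not entailed.

No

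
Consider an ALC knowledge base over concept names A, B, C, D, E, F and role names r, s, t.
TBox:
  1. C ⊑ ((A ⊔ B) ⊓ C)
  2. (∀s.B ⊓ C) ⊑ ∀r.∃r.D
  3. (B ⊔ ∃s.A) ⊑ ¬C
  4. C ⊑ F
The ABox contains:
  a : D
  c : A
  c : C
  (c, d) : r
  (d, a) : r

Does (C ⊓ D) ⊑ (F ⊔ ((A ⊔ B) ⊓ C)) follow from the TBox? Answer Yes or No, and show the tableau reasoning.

1. (C ⊓ D) ⊑ (F ⊔ ((A ⊔ B) ⊓ C))  ⇔  ((C ⊓ D) ⊓ (¬F ⊓ ((¬A ⊓ ¬B) ⊔ ¬C))) unsat w.r.t. T
   all branches close; clash {F, ¬F} at x₀
2. Hence (C ⊓ D) ⊑ (F ⊔ ((A ⊔ B) ⊓ C)): entailed.

Yes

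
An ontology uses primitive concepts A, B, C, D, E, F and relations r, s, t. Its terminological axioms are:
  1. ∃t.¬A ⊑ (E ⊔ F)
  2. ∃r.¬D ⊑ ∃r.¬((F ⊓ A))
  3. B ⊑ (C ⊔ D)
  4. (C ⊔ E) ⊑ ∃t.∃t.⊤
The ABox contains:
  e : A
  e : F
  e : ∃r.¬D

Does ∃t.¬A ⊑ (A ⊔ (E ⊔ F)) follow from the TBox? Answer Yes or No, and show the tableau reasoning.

Yes

1. ∃t.¬A ⊑ (A ⊔ (E ⊔ F))  ⇔  (∃t.¬A ⊓ (¬A ⊓ (¬E ⊓ ¬F))) unsat w.r.t. T
   all branches close; clash {F, ¬F} at x₀
2. Hence ∃t.¬A ⊑ (A ⊔ (E ⊔ F)): entailed.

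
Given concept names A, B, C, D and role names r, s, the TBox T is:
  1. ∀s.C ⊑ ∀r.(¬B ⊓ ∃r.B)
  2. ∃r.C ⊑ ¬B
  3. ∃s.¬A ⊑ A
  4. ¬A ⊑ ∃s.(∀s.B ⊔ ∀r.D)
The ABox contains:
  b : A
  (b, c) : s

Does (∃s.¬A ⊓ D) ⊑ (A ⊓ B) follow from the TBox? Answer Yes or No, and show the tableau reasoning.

1. (∃s.¬A ⊓ D) ⊑ (A ⊓ B)  ⇔  ((∃s.¬A ⊓ D) ⊓ (¬A ⊔ ¬B)) unsat w.r.t. T
   apply at x₀: ∃s.¬A⊑A
   open: L(x₀) ⊇ {A, D, ¬B, ∃s.¬A, ∃s.¬C} (+ ∃-successors)
2. Hence (∃s.¬A ⊓ D) ⊑ (A ⊓ B): not entailed.

No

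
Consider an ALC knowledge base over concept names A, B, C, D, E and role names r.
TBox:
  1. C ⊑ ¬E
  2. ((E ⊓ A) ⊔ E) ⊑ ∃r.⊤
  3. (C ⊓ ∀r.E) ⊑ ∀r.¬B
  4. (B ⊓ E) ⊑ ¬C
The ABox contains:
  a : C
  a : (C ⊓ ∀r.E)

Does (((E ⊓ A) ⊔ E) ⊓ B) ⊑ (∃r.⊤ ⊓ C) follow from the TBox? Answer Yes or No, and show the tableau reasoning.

No

1. (((E ⊓ A) ⊔ E) ⊓ B) ⊑ (∃r.⊤ ⊓ C)  ⇔  ((((E ⊓ A) ⊔ E) ⊓ B) ⊓ (∀r.⊥ ⊔ ¬C)) unsat w.r.t. T
   apply at x₀: ((E ⊓ A) ⊔ E)⊑∃r.⊤
   open: L(x₀) ⊇ {A, B, E, ¬C, ∃r.⊤} (+ ∃-successors)
2. Hence (((E ⊓ A) ⊔ E) ⊓ B) ⊑ (∃r.⊤ ⊓ C): not entailed.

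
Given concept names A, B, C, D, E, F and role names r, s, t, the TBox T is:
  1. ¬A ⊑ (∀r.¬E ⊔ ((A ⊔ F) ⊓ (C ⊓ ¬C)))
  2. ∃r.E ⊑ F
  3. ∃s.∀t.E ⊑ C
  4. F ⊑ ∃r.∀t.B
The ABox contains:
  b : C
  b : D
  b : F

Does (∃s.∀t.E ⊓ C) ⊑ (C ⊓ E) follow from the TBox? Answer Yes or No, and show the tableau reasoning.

1. (∃s.∀t.E ⊓ C) ⊑ (C ⊓ E)  ⇔  ((∃s.∀t.E ⊓ C) ⊓ (¬C ⊔ ¬E)) unsat w.r.t. T
   open: L(x₀) ⊇ {A, C, ¬E, ¬F, ∀r.¬E, …} (+ ∃-successors)
2. Hence (∃s.∀t.E ⊓ C) ⊑ (C ⊓ E): not entailed.

No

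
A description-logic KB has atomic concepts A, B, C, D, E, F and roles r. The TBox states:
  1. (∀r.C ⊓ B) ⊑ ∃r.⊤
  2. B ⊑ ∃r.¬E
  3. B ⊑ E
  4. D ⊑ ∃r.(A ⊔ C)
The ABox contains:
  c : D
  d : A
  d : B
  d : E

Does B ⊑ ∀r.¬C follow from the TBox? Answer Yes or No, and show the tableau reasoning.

No

1. B ⊑ ∀r.¬C  ⇔  (B ⊓ ∃r.C) unsat w.r.t. T
   apply at x₀: B⊑∃r.¬E; B⊑E
   open: L(x₀) ⊇ {B, E, ¬D, ∃r.C, ∃r.¬C, …} (+ ∃-successors)
2. Hence B ⊑ ∀r.¬C: not entailed.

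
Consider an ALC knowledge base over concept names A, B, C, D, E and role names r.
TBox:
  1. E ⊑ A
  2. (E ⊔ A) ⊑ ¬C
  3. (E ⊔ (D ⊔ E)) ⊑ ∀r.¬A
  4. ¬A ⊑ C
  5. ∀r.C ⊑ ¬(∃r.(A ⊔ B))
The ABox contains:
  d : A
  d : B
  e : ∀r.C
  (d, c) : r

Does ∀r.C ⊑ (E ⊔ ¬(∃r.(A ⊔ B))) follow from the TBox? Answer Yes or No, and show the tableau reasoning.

1. ∀r.C ⊑ (E ⊔ ¬(∃r.(A ⊔ B)))  ⇔  (∀r.C ⊓ (¬E ⊓ ∃r.(A ⊔ B))) unsat w.r.t. T
   all branches close; clash {C, ¬C} at x₀
2. Hence ∀r.C ⊑ (E ⊔ ¬(∃r.(A ⊔ B))): entailed.

Yes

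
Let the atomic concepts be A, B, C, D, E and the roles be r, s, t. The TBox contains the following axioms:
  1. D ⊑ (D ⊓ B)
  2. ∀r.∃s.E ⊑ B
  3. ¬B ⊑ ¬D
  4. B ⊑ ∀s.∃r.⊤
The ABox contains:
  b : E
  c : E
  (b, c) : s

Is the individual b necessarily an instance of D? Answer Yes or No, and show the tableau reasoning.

1. b : D?  L(b) = {E} ∪ {¬D}
   open: L(b) ⊇ {E, ¬B, ¬D, ∃r.∀s.¬E} (+ ∃-successors) — b ∉ D possible
2. Hence b : D: not entailed.

No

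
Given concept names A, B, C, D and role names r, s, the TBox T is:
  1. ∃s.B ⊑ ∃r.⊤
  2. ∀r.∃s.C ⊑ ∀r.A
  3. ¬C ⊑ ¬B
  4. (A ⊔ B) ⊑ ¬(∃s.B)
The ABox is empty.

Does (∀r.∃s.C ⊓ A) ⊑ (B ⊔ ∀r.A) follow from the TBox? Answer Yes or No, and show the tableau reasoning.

1. (∀r.∃s.C ⊓ A) ⊑ (B ⊔ ∀r.A)  ⇔  ((∀r.∃s.C ⊓ A) ⊓ (¬B ⊓ ∃r.¬A)) unsat w.r.t. T
   all branches close; clash {A, ¬A} at an ∃-successor
2. Hence (∀r.∃s.C ⊓ A) ⊑ (B ⊔ ∀r.A): entailed.

Yes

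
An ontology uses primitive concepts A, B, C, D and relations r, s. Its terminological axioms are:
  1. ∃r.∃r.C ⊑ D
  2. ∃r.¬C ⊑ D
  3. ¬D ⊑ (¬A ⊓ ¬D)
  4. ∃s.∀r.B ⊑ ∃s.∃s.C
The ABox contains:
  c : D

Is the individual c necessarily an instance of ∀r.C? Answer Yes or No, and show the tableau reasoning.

No

1. c : ∀r.C?  L(c) = {D} ∪ {∃r.¬C}
   open: L(c) ⊇ {D, ∀s.∃r.¬B, ∃r.¬C} (+ ∃-successors) — c ∉ ∀r.C possible
2. Hence c : ∀r.C: not entailed.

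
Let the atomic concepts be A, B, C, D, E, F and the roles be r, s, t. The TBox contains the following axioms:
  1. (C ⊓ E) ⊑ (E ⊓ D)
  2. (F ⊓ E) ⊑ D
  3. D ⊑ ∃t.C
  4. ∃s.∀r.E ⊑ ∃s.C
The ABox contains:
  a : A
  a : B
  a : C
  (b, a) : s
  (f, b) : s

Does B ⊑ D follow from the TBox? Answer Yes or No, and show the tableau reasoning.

No

1. B ⊑ D  ⇔  (B ⊓ ¬D) unsat w.r.t. T
   open: L(x₀) ⊇ {B, ¬C, ¬D, ¬F, ∀s.∃r.¬E}
2. Hence B ⊑ D: not entailed.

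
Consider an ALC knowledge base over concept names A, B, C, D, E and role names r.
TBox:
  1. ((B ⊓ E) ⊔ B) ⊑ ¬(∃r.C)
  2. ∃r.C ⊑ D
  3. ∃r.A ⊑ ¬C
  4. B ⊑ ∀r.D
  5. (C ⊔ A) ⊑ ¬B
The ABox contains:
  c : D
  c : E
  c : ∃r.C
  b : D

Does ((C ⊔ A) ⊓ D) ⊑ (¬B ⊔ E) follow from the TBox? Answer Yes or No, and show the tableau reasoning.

1. ((C ⊔ A) ⊓ D) ⊑ (¬B ⊔ E)  ⇔  (((C ⊔ A) ⊓ D) ⊓ (B ⊓ ¬E)) unsat w.r.t. T
   all branches close; clash {B, ¬B} at x₀
2. Hence ((C ⊔ A) ⊓ D) ⊑ (¬B ⊔ E): entailed.

Yes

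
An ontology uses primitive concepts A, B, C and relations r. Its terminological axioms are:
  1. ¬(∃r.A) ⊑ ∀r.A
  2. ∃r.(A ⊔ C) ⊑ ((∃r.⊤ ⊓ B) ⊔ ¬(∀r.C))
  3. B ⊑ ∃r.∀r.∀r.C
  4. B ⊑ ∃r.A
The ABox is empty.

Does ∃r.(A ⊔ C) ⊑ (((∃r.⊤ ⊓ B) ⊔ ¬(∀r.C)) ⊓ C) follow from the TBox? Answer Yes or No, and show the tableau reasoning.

1. ∃r.(A ⊔ C) ⊑ (((∃r.⊤ ⊓ B) ⊔ ¬(∀r.C)) ⊓ C)  ⇔  (∃r.(A ⊔ C) ⊓ (((∀r.⊥ ⊔ ¬B) ⊓ ∀r.C) ⊔ ¬C)) unsat w.r.t. T
   apply at x₀: ∃r.(A ⊔ C)⊑((∃r.⊤ ⊓ B) ⊔ ¬(∀r.C))
   open: L(x₀) ⊇ {¬B, ¬C, ∃r.(A ⊔ C), ∃r.A, ∃r.¬C} (+ ∃-successors)
2. Hence ∃r.(A ⊔ C) ⊑ (((∃r.⊤ ⊓ B) ⊔ ¬(∀r.C)) ⊓ C): not entailed.

No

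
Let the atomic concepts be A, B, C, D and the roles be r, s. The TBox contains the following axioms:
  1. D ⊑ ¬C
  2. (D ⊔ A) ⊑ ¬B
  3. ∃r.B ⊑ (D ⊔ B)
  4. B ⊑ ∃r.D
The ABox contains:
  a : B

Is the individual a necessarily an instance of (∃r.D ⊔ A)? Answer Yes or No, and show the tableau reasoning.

Yes

1. a : (∃r.D ⊔ A)?  L(a) = {B} ∪ {(∀r.¬D ⊓ ¬A)}
   clash {B, ¬B} at a — a ∈ (∃r.D ⊔ A)
2. Hence a : (∃r.D ⊔ A): entailed.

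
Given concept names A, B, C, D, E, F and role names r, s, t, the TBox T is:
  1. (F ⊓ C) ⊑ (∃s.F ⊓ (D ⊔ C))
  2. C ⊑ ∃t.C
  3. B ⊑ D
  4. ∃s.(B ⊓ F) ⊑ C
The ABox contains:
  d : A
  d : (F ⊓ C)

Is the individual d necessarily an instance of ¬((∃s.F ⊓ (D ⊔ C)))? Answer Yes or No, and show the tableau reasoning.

No

1. d : ¬((∃s.F ⊓ (D ⊔ C)))?  L(d) = {A, (F ⊓ C)} ∪ {(∃s.F ⊓ (D ⊔ C))}
   apply at d: C⊑∃t.C
   open: L(d) ⊇ {A, C, F, ¬B, ∃s.F, …} (+ ∃-successors) — d ∉ ¬((∃s.F ⊓ (D ⊔ C))) possible
2. Hence d : ¬((∃s.F ⊓ (D ⊔ C))): not entailed.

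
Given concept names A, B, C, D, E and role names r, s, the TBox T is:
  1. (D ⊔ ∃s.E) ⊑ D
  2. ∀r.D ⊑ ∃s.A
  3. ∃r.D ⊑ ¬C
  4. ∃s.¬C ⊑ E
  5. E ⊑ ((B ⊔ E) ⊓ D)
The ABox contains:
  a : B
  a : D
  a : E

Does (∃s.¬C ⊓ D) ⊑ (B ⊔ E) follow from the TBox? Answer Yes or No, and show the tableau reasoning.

1. (∃s.¬C ⊓ D) ⊑ (B ⊔ E)  ⇔  ((∃s.¬C ⊓ D) ⊓ (¬B ⊓ ¬E)) unsat w.r.t. T
   all branches close; clash {E, ¬E} at x₀
2. Hence (∃s.¬C ⊓ D) ⊑ (B ⊔ E): entailed.

Yes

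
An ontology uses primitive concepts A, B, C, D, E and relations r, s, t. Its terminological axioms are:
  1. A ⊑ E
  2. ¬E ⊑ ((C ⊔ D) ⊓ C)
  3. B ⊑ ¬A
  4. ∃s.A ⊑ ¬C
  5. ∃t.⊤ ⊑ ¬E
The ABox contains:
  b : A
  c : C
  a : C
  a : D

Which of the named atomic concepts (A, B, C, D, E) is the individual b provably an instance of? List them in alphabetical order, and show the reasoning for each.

1. b : A?  L(b) = {A} ∪ {¬A}
   clash {A, ¬A} at b — b ∈ A
2. b : B?  L(b) = {A} ∪ {¬B}
   apply at b: A⊑E
   open: L(b) ⊇ {A, E, ¬B, ∀s.¬A, ∀t.⊥} — b ∉ B possible
3. b : C?  L(b) = {A} ∪ {¬C}
   apply at b: A⊑E
   open: L(b) ⊇ {A, E, ¬B, ¬C, ∀t.⊥} — b ∉ C possible
4. b : D?  L(b) = {A} ∪ {¬D}
   apply at b: A⊑E
   open: L(b) ⊇ {A, E, ¬B, ¬D, ∀s.¬A, …} — b ∉ D possible
5. b : E?  L(b) = {A} ∪ {¬E}
   clash {E, ¬E} at b — b ∈ E
6. Entailed for b: {A, E}

{A, E}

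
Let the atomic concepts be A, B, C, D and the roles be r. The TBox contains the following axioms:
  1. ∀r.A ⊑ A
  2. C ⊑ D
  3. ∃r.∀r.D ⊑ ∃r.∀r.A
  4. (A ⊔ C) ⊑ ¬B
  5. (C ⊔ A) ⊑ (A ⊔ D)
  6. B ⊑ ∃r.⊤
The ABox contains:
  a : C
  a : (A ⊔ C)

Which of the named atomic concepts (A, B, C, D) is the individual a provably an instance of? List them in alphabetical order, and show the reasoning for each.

{C, D}

1. a : A?  L(a) = {C, (A ⊔ C)} ∪ {¬A}
   apply at a: C⊑D; (A ⊔ C)⊑¬B
   open: L(a) ⊇ {C, D, ¬A, ¬B, ∀r.∃r.¬D, …} (+ ∃-successors) — a ∉ A possible
2. a : B?  L(a) = {C, (A ⊔ C)} ∪ {¬B}
   apply at a: C⊑D
   open: L(a) ⊇ {C, D, ¬B, ∀r.∃r.¬D, ∃r.¬A} (+ ∃-successors) — a ∉ B possible
3. a : C?  L(a) = {C, (A ⊔ C)} ∪ {¬C}
   clash {C, ¬C} at a — a ∈ C
4. a : D?  L(a) = {C, (A ⊔ C)} ∪ {¬D}
   clash {D, ¬D} at a — a ∈ D
5. Entailed for a: {C, D}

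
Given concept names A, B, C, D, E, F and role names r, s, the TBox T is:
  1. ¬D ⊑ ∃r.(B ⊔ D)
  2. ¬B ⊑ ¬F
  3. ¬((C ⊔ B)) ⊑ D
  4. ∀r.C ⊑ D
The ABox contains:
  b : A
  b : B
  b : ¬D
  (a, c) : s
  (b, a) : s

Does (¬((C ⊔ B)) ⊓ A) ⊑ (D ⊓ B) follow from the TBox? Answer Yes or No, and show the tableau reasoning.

No

1. (¬((C ⊔ B)) ⊓ A) ⊑ (D ⊓ B)  ⇔  (((¬C ⊓ ¬B) ⊓ A) ⊓ (¬D ⊔ ¬B)) unsat w.r.t. T
   apply at x₀: ¬B⊑¬F; ¬((C ⊔ B))⊑D
   open: L(x₀) ⊇ {A, D, ¬B, ¬C, ¬F}
2. Hence (¬((C ⊔ B)) ⊓ A) ⊑ (D ⊓ B): not entailed.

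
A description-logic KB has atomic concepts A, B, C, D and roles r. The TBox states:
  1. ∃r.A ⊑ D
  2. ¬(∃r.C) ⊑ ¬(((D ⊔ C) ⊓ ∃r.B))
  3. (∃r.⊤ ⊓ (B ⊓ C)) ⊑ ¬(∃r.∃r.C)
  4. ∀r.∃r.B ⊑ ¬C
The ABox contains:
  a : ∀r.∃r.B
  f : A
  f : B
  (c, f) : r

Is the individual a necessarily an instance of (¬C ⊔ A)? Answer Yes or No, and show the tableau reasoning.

Yes

1. a : (¬C ⊔ A)?  L(a) = {∀r.∃r.B} ∪ {(C ⊓ ¬A)}
   clash {C, ¬C} at a — a ∈ (¬C ⊔ A)
2. Hence a : (¬C ⊔ A): entailed.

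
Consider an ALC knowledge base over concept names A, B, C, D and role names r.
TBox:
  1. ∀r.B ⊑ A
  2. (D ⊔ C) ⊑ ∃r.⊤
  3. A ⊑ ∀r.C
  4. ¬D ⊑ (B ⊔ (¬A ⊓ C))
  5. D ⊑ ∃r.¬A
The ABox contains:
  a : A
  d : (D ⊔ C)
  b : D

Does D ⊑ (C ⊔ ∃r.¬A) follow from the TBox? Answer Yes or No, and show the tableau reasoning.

1. D ⊑ (C ⊔ ∃r.¬A)  ⇔  (D ⊓ (¬C ⊓ ∀r.A)) unsat w.r.t. T
   all branches close; clash {A, ¬A} at an ∃-successor
2. Hence D ⊑ (C ⊔ ∃r.¬A): entailed.

Yes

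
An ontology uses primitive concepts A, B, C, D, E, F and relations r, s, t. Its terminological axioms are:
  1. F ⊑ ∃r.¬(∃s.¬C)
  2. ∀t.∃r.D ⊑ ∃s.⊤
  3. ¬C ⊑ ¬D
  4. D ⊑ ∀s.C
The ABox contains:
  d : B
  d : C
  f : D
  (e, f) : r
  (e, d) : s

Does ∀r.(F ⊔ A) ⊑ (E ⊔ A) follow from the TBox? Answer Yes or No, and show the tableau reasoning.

1. ∀r.(F ⊔ A) ⊑ (E ⊔ A)  ⇔  (∀r.(F ⊔ A) ⊓ (¬E ⊓ ¬A)) unsat w.r.t. T
   open: L(x₀) ⊇ {C, ¬A, ¬D, ¬E, ¬F, …} (+ ∃-successors)
2. Hence ∀r.(F ⊔ A) ⊑ (E ⊔ A): not entailed.

No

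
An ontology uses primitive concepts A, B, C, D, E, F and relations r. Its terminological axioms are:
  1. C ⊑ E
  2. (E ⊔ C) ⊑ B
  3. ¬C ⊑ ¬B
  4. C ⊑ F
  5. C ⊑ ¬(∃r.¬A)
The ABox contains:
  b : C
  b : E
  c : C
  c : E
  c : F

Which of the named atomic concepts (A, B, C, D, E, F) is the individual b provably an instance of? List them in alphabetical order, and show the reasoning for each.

{B, C, E, F}

1. b : A?  L(b) = {C, E} ∪ {¬A}
   apply at b: C⊑F; C⊑¬(∃r.¬A)
   open: L(b) ⊇ {B, C, E, F, ¬A, …} — b ∉ A possible
2. b : B?  L(b) = {C, E} ∪ {¬B}
   clash {B, ¬B} at b — b ∈ B
3. b : C?  L(b) = {C, E} ∪ {¬C}
   clash {C, ¬C} at b — b ∈ C
4. b : D?  L(b) = {C, E} ∪ {¬D}
   apply at b: C⊑F; C⊑¬(∃r.¬A)
   open: L(b) ⊇ {B, C, E, F, ¬D, …} — b ∉ D possible
5. b : E?  L(b) = {C, E} ∪ {¬E}
   clash {E, ¬E} at b — b ∈ E
6. b : F?  L(b) = {C, E} ∪ {¬F}
   clash {F, ¬F} at b — b ∈ F
7. Entailed for b: {B, C, E, F}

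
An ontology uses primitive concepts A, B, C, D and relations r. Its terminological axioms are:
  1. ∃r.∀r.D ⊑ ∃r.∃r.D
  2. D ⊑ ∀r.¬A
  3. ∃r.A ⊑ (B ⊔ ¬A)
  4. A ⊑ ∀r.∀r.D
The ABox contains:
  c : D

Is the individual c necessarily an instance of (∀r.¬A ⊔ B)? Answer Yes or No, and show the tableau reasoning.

Yes

1. c : (∀r.¬A ⊔ B)?  L(c) = {D} ∪ {(∃r.A ⊓ ¬B)}
   clash {A, ¬A} at an ∃-successor — c ∈ (∀r.¬A ⊔ B)
2. Hence c : (∀r.¬A ⊔ B): entailed.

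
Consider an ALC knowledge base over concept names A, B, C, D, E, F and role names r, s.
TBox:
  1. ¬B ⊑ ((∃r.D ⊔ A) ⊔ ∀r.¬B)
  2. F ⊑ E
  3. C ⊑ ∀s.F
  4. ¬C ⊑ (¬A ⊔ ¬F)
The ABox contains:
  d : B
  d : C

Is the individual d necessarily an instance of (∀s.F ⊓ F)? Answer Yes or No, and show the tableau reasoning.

No

1. d : (∀s.F ⊓ F)?  L(d) = {B, C} ∪ {(∃s.¬F ⊔ ¬F)}
   apply at d: C⊑∀s.F
   open: L(d) ⊇ {B, C, ¬F, ∀s.F} — d ∉ (∀s.F ⊓ F) possible
2. Hence d : (∀s.F ⊓ F): not entailed.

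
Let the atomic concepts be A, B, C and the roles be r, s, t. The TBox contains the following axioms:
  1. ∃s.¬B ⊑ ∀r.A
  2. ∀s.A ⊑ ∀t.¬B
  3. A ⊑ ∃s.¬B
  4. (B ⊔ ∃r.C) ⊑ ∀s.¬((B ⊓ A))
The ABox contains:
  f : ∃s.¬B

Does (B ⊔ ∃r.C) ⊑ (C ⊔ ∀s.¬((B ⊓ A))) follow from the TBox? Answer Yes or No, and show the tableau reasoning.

Yes

1. (B ⊔ ∃r.C) ⊑ (C ⊔ ∀s.¬((B ⊓ A)))  ⇔  ((B ⊔ ∃r.C) ⊓ (¬C ⊓ ∃s.(B ⊓ A))) unsat w.r.t. T
   all branches close; clash {A, ¬A} at an ∃-successor
2. Hence (B ⊔ ∃r.C) ⊑ (C ⊔ ∀s.¬((B ⊓ A))): entailed.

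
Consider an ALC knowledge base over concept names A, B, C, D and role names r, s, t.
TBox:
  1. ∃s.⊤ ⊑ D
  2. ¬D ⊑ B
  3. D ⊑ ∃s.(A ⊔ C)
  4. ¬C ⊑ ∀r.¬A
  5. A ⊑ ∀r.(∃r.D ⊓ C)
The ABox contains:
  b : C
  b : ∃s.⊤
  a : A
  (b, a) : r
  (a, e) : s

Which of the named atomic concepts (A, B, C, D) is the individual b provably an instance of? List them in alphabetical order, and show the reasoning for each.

{C, D}

1. b : A?  L(b) = {C, ∃s.⊤} ∪ {¬A}
   apply at b: ∃s.⊤⊑D
   open: L(b) ⊇ {C, D, ¬A, ∃s.(A ⊔ C), ∃s.⊤} (+ ∃-successors) — b ∉ A possible
2. b : B?  L(b) = {C, ∃s.⊤} ∪ {¬B}
   apply at b: ∃s.⊤⊑D
   open: L(b) ⊇ {C, D, ¬A, ¬B, ∃s.(A ⊔ C), …} (+ ∃-successors) — b ∉ B possible
3. b : C?  L(b) = {C, ∃s.⊤} ∪ {¬C}
   clash {C, ¬C} at b — b ∈ C
4. b : D?  L(b) = {C, ∃s.⊤} ∪ {¬D}
   clash {D, ¬D} at b — b ∈ D
5. Entailed for b: {C, D}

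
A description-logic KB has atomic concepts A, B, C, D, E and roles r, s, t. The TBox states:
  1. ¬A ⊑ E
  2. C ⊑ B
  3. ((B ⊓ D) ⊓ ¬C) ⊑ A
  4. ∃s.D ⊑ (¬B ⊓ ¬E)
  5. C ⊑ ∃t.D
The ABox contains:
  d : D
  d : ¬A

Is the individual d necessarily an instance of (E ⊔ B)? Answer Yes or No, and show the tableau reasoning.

Yes

1. d : (E ⊔ B)?  L(d) = {D, ¬A} ∪ {(¬E ⊓ ¬B)}
   clash {E, ¬E} at d — d ∈ (E ⊔ B)
2. Hence d : (E ⊔ B): entailed.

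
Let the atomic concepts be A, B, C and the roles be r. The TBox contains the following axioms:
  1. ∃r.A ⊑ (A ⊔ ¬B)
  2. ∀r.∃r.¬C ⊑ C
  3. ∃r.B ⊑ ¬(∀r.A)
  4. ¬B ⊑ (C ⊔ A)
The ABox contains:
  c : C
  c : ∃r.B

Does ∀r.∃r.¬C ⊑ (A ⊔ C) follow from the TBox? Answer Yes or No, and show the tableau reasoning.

Yes

1. ∀r.∃r.¬C ⊑ (A ⊔ C)  ⇔  (∀r.∃r.¬C ⊓ (¬A ⊓ ¬C)) unsat w.r.t. T
   all branches close; clash {A, ¬A} at x₀
2. Hence ∀r.∃r.¬C ⊑ (A ⊔ C): entailed.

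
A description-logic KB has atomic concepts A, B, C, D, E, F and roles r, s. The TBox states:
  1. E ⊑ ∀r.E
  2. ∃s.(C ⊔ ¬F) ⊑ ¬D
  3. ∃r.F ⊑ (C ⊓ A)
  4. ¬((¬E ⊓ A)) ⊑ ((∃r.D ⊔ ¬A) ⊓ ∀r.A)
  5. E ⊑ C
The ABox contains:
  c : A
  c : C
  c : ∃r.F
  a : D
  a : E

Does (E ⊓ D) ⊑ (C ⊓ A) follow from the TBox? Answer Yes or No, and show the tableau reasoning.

1. (E ⊓ D) ⊑ (C ⊓ A)  ⇔  ((E ⊓ D) ⊓ (¬C ⊔ ¬A)) unsat w.r.t. T
   apply at x₀: E⊑∀r.E; E⊑C
   open: L(x₀) ⊇ {C, D, E, ¬A, ∀r.A, …}
2. Hence (E ⊓ D) ⊑ (C ⊓ A): not entailed.

No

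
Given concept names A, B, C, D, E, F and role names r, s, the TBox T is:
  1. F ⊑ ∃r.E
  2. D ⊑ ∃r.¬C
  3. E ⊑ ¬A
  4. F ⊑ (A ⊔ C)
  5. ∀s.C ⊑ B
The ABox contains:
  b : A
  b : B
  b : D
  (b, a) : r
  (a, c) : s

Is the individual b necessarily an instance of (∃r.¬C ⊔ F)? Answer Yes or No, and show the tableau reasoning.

1. b : (∃r.¬C ⊔ F)?  L(b) = {A, B, D} ∪ {(∀r.C ⊓ ¬F)}
   clash {A, ¬A} at b — b ∈ (∃r.¬C ⊔ F)
2. Hence b : (∃r.¬C ⊔ F): entailed.

Yes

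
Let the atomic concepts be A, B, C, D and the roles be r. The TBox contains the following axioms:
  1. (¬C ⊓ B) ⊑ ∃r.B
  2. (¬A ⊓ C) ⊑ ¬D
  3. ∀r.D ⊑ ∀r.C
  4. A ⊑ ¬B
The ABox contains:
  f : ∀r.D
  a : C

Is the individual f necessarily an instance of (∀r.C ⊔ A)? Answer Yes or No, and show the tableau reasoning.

1. f : (∀r.C ⊔ A)?  L(f) = {∀r.D} ∪ {(∃r.¬C ⊓ ¬A)}
   clash {B, ¬B} at an ∃-successor — f ∈ (∀r.C ⊔ A)
2. Hence f : (∀r.C ⊔ A): entailed.

Yes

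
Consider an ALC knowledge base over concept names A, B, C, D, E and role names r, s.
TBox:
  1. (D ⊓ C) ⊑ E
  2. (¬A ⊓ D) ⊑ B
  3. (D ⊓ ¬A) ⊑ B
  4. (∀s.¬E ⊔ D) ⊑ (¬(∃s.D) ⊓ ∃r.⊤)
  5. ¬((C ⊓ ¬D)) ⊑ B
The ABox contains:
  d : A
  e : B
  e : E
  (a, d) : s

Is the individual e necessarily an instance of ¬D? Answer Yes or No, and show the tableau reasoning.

No

1. e : ¬D?  L(e) = {B, E} ∪ {D}
   open: L(e) ⊇ {B, D, E, ∀s.¬D, ∃r.⊤} (+ ∃-successors) — e ∉ ¬D possible
2. Hence e : ¬D: not entailed.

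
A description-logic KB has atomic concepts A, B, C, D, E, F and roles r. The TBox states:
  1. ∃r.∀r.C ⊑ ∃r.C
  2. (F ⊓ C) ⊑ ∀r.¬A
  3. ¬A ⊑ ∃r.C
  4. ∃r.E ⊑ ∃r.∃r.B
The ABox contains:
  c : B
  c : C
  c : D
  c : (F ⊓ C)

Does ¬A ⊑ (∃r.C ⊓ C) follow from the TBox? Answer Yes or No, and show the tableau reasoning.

1. ¬A ⊑ (∃r.C ⊓ C)  ⇔  (¬A ⊓ (∀r.¬C ⊔ ¬C)) unsat w.r.t. T
   apply at x₀: ¬A⊑∃r.C
   open: L(x₀) ⊇ {¬A, ¬C, ¬F, ∀r.¬E, ∃r.C} (+ ∃-successors)
2. Hence ¬A ⊑ (∃r.C ⊓ C): not entailed.

No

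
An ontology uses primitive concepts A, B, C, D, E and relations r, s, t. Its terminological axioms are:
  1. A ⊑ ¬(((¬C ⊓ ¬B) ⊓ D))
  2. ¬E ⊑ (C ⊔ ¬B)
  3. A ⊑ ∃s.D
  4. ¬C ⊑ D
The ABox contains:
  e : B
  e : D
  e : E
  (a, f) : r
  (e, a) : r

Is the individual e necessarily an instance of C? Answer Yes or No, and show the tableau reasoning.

No

1. e : C?  L(e) = {B, D, E} ∪ {¬C}
   open: L(e) ⊇ {B, D, E, ¬A, ¬C} — e ∉ C possible
2. Hence e : C: not entailed.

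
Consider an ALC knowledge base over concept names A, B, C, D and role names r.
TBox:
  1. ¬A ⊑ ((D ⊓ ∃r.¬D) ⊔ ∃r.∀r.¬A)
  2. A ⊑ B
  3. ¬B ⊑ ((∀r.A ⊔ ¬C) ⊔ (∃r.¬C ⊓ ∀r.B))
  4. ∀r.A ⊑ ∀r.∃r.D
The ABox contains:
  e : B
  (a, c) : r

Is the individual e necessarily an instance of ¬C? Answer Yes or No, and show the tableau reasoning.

1. e : ¬C?  L(e) = {B} ∪ {C}
   open: L(e) ⊇ {A, B, C, ∃r.¬A} (+ ∃-successors) — e ∉ ¬C possible
2. Hence e : ¬C: not entailed.

No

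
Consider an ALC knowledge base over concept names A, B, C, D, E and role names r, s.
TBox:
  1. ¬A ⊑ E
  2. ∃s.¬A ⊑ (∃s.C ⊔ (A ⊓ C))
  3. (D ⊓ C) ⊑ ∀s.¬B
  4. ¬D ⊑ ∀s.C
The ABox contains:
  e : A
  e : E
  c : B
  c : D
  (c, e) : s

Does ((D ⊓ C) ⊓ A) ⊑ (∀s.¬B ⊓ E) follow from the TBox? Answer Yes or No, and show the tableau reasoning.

No

1. ((D ⊓ C) ⊓ A) ⊑ (∀s.¬B ⊓ E)  ⇔  (((D ⊓ C) ⊓ A) ⊓ (∃s.B ⊔ ¬E)) unsat w.r.t. T
   apply at x₀: (D ⊓ C)⊑∀s.¬B
   open: L(x₀) ⊇ {A, C, D, ¬E, ∀s.A, …}
2. Hence ((D ⊓ C) ⊓ A) ⊑ (∀s.¬B ⊓ E): not entailed.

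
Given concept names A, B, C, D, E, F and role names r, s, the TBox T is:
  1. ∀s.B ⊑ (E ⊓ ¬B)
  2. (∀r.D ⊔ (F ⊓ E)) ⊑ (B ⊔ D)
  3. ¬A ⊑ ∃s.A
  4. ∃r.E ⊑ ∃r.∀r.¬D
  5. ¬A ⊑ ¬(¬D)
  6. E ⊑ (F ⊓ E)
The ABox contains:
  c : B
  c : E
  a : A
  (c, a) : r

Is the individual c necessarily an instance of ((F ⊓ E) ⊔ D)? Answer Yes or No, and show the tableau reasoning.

Yes

1. c : ((F ⊓ E) ⊔ D)?  L(c) = {B, E} ∪ {((¬F ⊔ ¬E) ⊓ ¬D)}
   clash {D, ¬D} at c — c ∈ ((F ⊓ E) ⊔ D)
2. Hence c : ((F ⊓ E) ⊔ D): entailed.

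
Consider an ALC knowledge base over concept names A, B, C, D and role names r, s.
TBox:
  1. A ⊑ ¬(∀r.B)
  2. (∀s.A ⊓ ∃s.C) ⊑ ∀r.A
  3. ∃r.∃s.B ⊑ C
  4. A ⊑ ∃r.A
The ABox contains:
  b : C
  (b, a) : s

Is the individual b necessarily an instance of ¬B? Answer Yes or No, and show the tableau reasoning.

No

1. b : ¬B?  L(b) = {C} ∪ {B}
   open: L(b) ⊇ {B, C, ¬A, ∃s.¬A} (+ ∃-successors) — b ∉ ¬B possible
2. Hence b : ¬B: not entailed.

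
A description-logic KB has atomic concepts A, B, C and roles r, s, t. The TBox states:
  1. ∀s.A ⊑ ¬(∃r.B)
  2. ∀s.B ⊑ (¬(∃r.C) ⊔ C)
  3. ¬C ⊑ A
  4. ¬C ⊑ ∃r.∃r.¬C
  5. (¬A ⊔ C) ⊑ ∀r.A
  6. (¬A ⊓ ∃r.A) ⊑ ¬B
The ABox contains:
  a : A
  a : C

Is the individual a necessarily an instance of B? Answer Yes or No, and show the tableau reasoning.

1. a : B?  L(a) = {A, C} ∪ {¬B}
   open: L(a) ⊇ {A, C, ¬B, ∀r.A, ∃s.¬A, …} (+ ∃-successors) — a ∉ B possible
2. Hence a : B: not entailed.

No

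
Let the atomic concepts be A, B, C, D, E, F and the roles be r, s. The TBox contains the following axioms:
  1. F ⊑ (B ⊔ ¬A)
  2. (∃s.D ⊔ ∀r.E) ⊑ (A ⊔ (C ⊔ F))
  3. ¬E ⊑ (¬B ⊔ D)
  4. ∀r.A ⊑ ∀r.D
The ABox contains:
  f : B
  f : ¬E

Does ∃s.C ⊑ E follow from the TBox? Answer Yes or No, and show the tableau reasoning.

No

1. ∃s.C ⊑ E  ⇔  (∃s.C ⊓ ¬E) unsat w.r.t. T
   apply at x₀: ¬E⊑(¬B ⊔ D)
   open: L(x₀) ⊇ {¬B, ¬E, ¬F, ∀s.¬D, ∃r.¬A, …} (+ ∃-successors)
2. Hence ∃s.C ⊑ E: not entailed.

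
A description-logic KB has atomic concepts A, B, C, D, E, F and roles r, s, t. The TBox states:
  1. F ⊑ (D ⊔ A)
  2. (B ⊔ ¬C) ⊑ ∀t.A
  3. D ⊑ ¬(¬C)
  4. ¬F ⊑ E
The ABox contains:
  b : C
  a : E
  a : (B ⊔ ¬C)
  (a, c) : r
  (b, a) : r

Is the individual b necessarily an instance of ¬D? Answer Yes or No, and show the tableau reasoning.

1. b : ¬D?  L(b) = {C} ∪ {D}
   open: L(b) ⊇ {C, D, F, ¬B} — b ∉ ¬D possible
2. Hence b : ¬D: not entailed.

No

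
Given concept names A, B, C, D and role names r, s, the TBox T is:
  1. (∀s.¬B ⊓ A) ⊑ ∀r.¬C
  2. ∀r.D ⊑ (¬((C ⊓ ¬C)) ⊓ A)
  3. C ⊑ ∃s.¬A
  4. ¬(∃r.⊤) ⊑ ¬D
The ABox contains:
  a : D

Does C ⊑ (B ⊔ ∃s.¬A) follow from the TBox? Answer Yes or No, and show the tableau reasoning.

Yes

1. C ⊑ (B ⊔ ∃s.¬A)  ⇔  (C ⊓ (¬B ⊓ ∀s.A)) unsat w.r.t. T
   all branches close; clash {A, ¬A} at an ∃-successor
2. Hence C ⊑ (B ⊔ ∃s.¬A): entailed.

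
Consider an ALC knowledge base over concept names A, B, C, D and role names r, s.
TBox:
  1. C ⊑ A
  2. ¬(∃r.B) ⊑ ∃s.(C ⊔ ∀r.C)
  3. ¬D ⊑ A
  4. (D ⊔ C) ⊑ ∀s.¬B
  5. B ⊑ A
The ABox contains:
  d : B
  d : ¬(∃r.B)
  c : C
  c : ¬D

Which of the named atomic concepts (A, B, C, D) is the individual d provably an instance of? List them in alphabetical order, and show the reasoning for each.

1. d : A?  L(d) = {B, ¬(∃r.B)} ∪ {¬A}
   clash {A, ¬A} at d — d ∈ A
2. d : B?  L(d) = {B, ¬(∃r.B)} ∪ {¬B}
   clash {B, ¬B} at d — d ∈ B
3. d : C?  L(d) = {B, ¬(∃r.B)} ∪ {¬C}
   apply at d: ¬(∃r.B)⊑∃s.(C ⊔ ∀r.C); B⊑A
   open: L(d) ⊇ {A, B, D, ¬C, ∀r.¬B, …} (+ ∃-successors) — d ∉ C possible
4. d : D?  L(d) = {B, ¬(∃r.B)} ∪ {¬D}
   apply at d: ¬(∃r.B)⊑∃s.(C ⊔ ∀r.C); ¬D⊑A; B⊑A
   open: L(d) ⊇ {A, B, ¬C, ¬D, ∀r.¬B, …} (+ ∃-successors) — d ∉ D possible
5. Entailed for d: {A, B}

{A, B}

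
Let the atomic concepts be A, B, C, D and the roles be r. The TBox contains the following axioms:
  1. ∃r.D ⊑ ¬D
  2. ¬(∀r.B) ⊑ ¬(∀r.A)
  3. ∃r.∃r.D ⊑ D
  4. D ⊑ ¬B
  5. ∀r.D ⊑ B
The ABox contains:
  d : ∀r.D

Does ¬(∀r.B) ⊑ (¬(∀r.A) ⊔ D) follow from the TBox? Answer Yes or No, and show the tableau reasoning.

Yes

1. ¬(∀r.B) ⊑ (¬(∀r.A) ⊔ D)  ⇔  (∃r.¬B ⊓ (∀r.A ⊓ ¬D)) unsat w.r.t. T
   all branches close; clash {D, ¬D} at x₀
2. Hence ¬(∀r.B) ⊑ (¬(∀r.A) ⊔ D): entailed.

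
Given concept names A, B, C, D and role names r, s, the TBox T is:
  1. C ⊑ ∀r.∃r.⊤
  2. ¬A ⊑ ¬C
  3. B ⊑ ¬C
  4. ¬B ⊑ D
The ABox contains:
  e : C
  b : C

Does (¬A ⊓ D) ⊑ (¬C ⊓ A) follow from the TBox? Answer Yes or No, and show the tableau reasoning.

No

1. (¬A ⊓ D) ⊑ (¬C ⊓ A)  ⇔  ((¬A ⊓ D) ⊓ (C ⊔ ¬A)) unsat w.r.t. T
   apply at x₀: ¬A⊑¬C
   open: L(x₀) ⊇ {D, ¬A, ¬C}
2. Hence (¬A ⊓ D) ⊑ (¬C ⊓ A): not entailed.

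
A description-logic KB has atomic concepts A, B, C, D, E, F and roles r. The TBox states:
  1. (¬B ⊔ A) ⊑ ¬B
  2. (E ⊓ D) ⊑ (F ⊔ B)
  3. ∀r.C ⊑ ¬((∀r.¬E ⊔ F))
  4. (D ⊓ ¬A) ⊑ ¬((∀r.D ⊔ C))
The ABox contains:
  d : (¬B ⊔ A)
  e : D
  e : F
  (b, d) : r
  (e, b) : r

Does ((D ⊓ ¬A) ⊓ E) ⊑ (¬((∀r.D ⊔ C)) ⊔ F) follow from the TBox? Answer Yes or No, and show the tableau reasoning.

1. ((D ⊓ ¬A) ⊓ E) ⊑ (¬((∀r.D ⊔ C)) ⊔ F)  ⇔  (((D ⊓ ¬A) ⊓ E) ⊓ ((∀r.D ⊔ C) ⊓ ¬F)) unsat w.r.t. T
   all branches close; clash {B, ¬B} at x₀
2. Hence ((D ⊓ ¬A) ⊓ E) ⊑ (¬((∀r.D ⊔ C)) ⊔ F): entailed.

Yes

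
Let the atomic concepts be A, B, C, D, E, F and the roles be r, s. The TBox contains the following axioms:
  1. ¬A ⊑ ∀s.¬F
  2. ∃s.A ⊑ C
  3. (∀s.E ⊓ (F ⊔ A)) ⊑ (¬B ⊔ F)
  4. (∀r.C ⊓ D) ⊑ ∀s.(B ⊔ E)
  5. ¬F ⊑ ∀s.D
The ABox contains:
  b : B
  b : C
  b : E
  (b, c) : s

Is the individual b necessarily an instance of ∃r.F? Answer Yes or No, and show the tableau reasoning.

1. b : ∃r.F?  L(b) = {B, C, E} ∪ {∀r.¬F}
   open: L(b) ⊇ {A, B, C, E, F, …} (+ ∃-successors) — b ∉ ∃r.F possible
2. Hence b : ∃r.F: not entailed.

No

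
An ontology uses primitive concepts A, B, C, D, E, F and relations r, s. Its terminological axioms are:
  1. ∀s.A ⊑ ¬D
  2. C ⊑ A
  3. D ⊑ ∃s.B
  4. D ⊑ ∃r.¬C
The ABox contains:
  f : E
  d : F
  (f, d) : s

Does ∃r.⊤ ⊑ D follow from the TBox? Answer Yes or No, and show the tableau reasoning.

No

1. ∃r.⊤ ⊑ D  ⇔  (∃r.⊤ ⊓ ¬D) unsat w.r.t. T
   open: L(x₀) ⊇ {¬C, ¬D, ∃r.⊤} (+ ∃-successors)
2. Hence ∃r.⊤ ⊑ D: not entailed.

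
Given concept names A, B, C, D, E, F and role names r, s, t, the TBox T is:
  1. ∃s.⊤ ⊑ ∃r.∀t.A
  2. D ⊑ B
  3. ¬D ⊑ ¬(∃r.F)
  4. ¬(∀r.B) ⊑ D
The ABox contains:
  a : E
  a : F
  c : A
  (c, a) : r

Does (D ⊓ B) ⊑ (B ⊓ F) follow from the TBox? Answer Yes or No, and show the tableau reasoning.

1. (D ⊓ B) ⊑ (B ⊓ F)  ⇔  ((D ⊓ B) ⊓ (¬B ⊔ ¬F)) unsat w.r.t. T
   open: L(x₀) ⊇ {B, D, ¬F, ∀s.⊥}
2. Hence (D ⊓ B) ⊑ (B ⊓ F): not entailed.

No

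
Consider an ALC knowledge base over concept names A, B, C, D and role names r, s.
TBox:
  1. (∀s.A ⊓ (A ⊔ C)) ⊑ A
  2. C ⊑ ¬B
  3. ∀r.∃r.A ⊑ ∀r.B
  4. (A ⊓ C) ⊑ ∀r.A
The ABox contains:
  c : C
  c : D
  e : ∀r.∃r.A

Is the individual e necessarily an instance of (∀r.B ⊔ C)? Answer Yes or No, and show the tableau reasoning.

1. e : (∀r.B ⊔ C)?  L(e) = {∀r.∃r.A} ∪ {(∃r.¬B ⊓ ¬C)}
   clash {B, ¬B} at an ∃-successor — e ∈ (∀r.B ⊔ C)
2. Hence e : (∀r.B ⊔ C): entailed.

Yes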